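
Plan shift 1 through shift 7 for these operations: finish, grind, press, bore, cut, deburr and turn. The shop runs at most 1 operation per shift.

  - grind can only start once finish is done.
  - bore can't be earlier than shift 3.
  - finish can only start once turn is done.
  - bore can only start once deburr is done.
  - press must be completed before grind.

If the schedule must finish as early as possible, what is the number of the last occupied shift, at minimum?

7

The precedence chain requires at least 3 distinct shifts.
With at most 1 per shift and 7 operations, at least 7 shifts are needed.
7 works (last occupied shift: shift 7): for example finish in shift 4, turn in shift 2, bore in shift 3, grind in shift 6, deburr in shift 1, cut in shift 7, press in shift 5.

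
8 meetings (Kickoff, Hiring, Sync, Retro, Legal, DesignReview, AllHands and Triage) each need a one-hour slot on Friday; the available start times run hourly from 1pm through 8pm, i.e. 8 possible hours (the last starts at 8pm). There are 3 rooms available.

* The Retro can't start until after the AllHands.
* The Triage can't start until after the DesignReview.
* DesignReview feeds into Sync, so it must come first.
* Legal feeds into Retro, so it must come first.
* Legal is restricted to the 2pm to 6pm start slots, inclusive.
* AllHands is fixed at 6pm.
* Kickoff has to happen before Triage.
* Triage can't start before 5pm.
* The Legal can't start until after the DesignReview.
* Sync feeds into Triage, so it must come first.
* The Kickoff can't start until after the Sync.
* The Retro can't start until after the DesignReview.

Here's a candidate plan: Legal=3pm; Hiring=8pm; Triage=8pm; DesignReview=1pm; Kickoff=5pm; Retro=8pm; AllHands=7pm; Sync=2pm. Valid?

Invalid. AllHands is fixed at 6pm.

The Retro can't start until after the DesignReview — holds.
Triage can't start before 5pm — holds.
Kickoff has to happen before Triage — holds.
The Legal can't start until after the DesignReview — holds.
DesignReview feeds into Sync, so it must come first — holds.
Legal feeds into Retro, so it must come first — holds.
The Triage can't start until after the DesignReview — holds.
Sync feeds into Triage, so it must come first — holds.
The Retro can't start until after the AllHands — holds.
The Kickoff can't start until after the Sync — holds.
AllHands is fixed at 6pm — violated.
There are 3 rooms available — holds.
Legal is restricted to the 2pm to 6pm start slots, inclusive — holds.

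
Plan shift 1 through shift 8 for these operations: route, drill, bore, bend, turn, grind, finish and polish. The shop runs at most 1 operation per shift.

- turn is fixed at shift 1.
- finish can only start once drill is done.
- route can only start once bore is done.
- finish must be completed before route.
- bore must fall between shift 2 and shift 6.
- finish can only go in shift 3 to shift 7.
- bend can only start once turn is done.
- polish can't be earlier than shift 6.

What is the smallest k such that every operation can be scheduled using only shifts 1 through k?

The precedence chain requires at least 3 distinct shifts.
With at most 1 per shift and 8 operations, at least 8 shifts are needed.
polish can't be placed before shift 6, so the schedule must run through at least shift 6.
8 works (last occupied shift: shift 8): for example grind in shift 8, bend in shift 7, finish in shift 3, route in shift 5, drill in shift 2, polish in shift 6, bore in shift 4, turn in shift 1.

8 shifts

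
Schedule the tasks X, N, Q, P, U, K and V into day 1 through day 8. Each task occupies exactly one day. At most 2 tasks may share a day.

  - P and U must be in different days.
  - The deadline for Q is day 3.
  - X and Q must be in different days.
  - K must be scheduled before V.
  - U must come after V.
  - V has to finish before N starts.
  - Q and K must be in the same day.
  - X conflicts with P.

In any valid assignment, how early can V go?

day 2

Precedence pushes V to at least day 2; downstream work caps V at day 7.
V at day 2 is achievable: X in day 2; N in day 3; K in day 1; V in day 2; Q in day 1; P in day 4; U in day 3.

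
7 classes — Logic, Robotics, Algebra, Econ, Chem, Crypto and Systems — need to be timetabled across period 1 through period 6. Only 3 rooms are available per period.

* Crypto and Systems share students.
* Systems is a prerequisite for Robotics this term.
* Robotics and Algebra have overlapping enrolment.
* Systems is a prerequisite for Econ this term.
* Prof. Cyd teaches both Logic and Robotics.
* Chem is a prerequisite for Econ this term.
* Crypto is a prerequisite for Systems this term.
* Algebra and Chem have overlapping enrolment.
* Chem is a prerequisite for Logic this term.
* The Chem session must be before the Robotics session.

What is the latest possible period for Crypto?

Downstream work caps Crypto at period 4.
Crypto at period 4 is achievable: Econ -> period 6; Robotics -> period 6; Algebra -> period 2; Logic -> period 2; Chem -> period 1; Systems -> period 5; Crypto -> period 4.

period 4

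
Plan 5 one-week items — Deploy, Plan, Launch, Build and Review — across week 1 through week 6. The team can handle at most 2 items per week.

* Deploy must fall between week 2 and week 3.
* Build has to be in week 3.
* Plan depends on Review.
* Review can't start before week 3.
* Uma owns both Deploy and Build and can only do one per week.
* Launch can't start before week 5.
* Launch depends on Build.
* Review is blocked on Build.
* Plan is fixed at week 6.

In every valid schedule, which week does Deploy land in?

week 2

Deploy's window is week 2–week 3.
Build is fixed at week 3, and Deploy can't share a week with Build.
So Deploy must be week 2.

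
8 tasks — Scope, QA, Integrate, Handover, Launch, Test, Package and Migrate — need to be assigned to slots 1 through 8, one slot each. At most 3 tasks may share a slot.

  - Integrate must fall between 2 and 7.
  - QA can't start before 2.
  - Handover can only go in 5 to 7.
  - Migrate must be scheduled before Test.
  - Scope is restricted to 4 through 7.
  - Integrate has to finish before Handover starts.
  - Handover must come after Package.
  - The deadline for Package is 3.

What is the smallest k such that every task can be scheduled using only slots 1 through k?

The precedence chain requires at least 2 distinct slots.
With at most 3 per slot and 8 tasks, at least 3 slots are needed.
Handover can't be placed before 5, so the schedule must run through at least slot 5.
5 works (last occupied slot: 5): for example Package=1, Integrate=2, Migrate=1, QA=2, Test=2, Handover=5, Scope=4, Launch=1.

5 slots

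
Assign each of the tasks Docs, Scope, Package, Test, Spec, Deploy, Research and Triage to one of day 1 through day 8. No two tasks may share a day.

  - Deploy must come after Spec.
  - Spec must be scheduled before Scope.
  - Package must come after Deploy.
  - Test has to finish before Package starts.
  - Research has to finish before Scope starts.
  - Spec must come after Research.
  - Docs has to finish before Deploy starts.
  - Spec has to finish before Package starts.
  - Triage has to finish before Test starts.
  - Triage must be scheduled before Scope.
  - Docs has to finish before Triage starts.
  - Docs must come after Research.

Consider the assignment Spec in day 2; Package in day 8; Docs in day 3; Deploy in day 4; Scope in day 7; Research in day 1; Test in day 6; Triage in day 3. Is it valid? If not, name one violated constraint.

Research has to finish before Scope starts — holds.
No two tasks may share a day — violated.
Docs must come after Research — holds.
Deploy must come after Spec — holds.
Spec must come after Research — holds.
Triage must be scheduled before Scope — holds.
Package must come after Deploy — holds.
Docs has to finish before Triage starts — violated.
Triage has to finish before Test starts — holds.
Docs has to finish before Deploy starts — holds.
Spec must be scheduled before Scope — holds.
Spec has to finish before Package starts — holds.
Test has to finish before Package starts — holds.

Invalid. No two tasks may share a day.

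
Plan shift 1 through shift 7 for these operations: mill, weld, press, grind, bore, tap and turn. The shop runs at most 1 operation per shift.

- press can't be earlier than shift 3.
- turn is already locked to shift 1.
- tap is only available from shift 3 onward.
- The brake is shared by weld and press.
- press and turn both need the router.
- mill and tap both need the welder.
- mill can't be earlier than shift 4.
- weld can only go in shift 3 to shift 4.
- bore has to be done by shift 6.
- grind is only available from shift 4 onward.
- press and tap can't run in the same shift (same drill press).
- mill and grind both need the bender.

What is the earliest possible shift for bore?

Bore's own window allows nothing later than shift 6.
bore at shift 2 is achievable: tap in shift 7; press in shift 6; turn in shift 1; mill in shift 4; grind in shift 5; bore in shift 2; weld in shift 3.
Nothing earlier works — the conflict and capacity constraints rule out every shift before shift 2.

shift 2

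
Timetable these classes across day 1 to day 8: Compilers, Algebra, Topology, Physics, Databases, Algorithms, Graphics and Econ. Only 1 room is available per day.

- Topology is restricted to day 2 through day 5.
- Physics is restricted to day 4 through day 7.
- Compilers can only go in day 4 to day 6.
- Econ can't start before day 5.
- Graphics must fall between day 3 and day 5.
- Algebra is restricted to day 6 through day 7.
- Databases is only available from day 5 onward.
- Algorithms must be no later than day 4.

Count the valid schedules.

14

Splitting on Compilers: it can be day 4 (8), day 5 (4), day 6 (2). Listing each branch's schedules as (Algebra, Topology, Physics, Databases, Algorithms, Graphics, Econ) by day number:
Compilers=day 4: (6,2,5,7,1,3,8) (6,2,5,8,1,3,7) (6,2,7,5,1,3,8) (6,2,7,8,1,3,5) (7,2,5,6,1,3,8) (7,2,5,8,1,3,6) (7,2,6,5,1,3,8) (7,2,6,8,1,3,5) — 8.
Compilers=day 5: (6,2,4,7,1,3,8) (6,2,4,8,1,3,7) (7,2,4,6,1,3,8) (7,2,4,8,1,3,6) — 4.
Compilers=day 6: (7,2,4,5,1,3,8) (7,2,4,8,1,3,5) — 2.
Summing: 8 + 4 + 2 = 14.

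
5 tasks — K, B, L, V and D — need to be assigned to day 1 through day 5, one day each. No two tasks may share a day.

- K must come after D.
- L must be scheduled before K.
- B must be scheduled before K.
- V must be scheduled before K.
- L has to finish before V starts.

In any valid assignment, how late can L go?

day 3

Downstream work caps L at day 3.
L at day 3 is achievable: V in day 4, L in day 3, D in day 2, K in day 5, B in day 1.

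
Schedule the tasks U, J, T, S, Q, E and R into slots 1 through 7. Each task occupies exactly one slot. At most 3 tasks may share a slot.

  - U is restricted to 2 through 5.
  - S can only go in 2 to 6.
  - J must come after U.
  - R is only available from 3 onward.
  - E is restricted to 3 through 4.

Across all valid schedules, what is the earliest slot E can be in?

E is available from 3; E's own window allows nothing later than 4.
E at 3 is achievable: U in 2; E in 3; J in 3; Q in 1; S in 2; R in 3; T in 1.

3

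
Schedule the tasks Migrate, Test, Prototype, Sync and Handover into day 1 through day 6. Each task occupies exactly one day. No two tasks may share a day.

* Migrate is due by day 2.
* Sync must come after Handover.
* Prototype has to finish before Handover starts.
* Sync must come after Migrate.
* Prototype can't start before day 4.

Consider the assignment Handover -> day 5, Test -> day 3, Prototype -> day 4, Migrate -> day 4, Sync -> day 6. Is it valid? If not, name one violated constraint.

Prototype has to finish before Handover starts — holds.
Prototype can't start before day 4 — holds.
Sync must come after Handover — holds.
Migrate is due by day 2 — violated.
No two tasks may share a day — violated.
Sync must come after Migrate — holds.

No — it violates: Migrate is due by day 2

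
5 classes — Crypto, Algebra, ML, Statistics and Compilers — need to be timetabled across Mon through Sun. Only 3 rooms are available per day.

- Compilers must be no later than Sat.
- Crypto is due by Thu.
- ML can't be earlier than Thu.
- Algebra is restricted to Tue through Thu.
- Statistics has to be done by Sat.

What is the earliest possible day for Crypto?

Mon

Crypto's own window allows nothing later than Thu.
Crypto at Mon is achievable: Compilers -> Mon, Algebra -> Tue, Crypto -> Mon, ML -> Thu, Statistics -> Mon.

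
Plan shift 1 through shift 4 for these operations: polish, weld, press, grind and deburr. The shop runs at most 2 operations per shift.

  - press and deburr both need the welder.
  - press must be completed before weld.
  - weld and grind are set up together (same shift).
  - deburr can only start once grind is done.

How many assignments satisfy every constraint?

Splitting on polish: it can be shift 1 (4), shift 2 (2), shift 3 (2), shift 4 (4). Listing each branch's schedules as (weld, press, grind, deburr) by shift number:
polish=shift 1: (2,1,2,3) (2,1,2,4) (3,1,3,4) (3,2,3,4) — 4.
polish=shift 2: (3,1,3,4) (3,2,3,4) — 2.
polish=shift 3: (2,1,2,3) (2,1,2,4) — 2.
polish=shift 4: (2,1,2,3) (2,1,2,4) (3,1,3,4) (3,2,3,4) — 4.
Summing: 4 + 2 + 2 + 4 = 12.

12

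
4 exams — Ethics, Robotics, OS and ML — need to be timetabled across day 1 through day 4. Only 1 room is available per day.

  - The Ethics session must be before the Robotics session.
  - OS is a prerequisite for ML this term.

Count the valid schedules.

Splitting on Ethics: it can be day 1 (3), day 2 (2), day 3 (1). Listing each branch's schedules as (Robotics, OS, ML) by day number:
Ethics=day 1: (2,3,4) (3,2,4) (4,2,3) — 3.
Ethics=day 2: (3,1,4) (4,1,3) — 2.
Ethics=day 3: (4,1,2) — 1.
Summing: 3 + 2 + 1 = 6.

6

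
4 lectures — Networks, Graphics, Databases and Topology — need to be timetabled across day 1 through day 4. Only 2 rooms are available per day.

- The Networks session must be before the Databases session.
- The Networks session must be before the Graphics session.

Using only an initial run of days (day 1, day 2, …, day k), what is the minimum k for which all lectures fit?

The precedence chain requires at least 2 distinct days.
With at most 2 per day and 4 lectures, at least 2 days are needed.
2 works (last occupied day: day 2): for example Networks=day 1, Databases=day 2, Graphics=day 2, Topology=day 1.

2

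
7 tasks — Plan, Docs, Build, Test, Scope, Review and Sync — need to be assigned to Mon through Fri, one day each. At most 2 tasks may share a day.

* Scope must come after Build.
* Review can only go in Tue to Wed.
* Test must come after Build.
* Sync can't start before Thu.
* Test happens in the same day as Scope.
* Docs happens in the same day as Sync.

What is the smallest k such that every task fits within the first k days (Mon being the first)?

The precedence chain requires at least 2 distinct days.
With at most 2 per day and 7 tasks, at least 4 days are needed.
Sync can't be placed before Thu — that is day 4 counting from Mon — so the schedule must run through at least 4 days.
4 works (last occupied day: Thu): for example Review -> Tue; Docs -> Thu; Scope -> Wed; Sync -> Thu; Test -> Wed; Build -> Mon; Plan -> Mon.

4 days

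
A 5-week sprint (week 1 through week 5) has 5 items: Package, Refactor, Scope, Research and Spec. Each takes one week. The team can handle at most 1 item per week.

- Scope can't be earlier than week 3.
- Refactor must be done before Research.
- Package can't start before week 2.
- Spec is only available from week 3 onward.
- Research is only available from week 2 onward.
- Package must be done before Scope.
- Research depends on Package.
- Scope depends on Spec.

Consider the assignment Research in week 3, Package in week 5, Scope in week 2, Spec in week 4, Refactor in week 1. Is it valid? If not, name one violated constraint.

Refactor must be done before Research — holds.
Package must be done before Scope — violated.
Package can't start before week 2 — holds.
Research depends on Package — violated.
Research is only available from week 2 onward — holds.
Spec is only available from week 3 onward — holds.
The team can handle at most 1 item per week — holds.
Scope depends on Spec — violated.
Scope can't be earlier than week 3 — violated.

Invalid. Package must be done before Scope.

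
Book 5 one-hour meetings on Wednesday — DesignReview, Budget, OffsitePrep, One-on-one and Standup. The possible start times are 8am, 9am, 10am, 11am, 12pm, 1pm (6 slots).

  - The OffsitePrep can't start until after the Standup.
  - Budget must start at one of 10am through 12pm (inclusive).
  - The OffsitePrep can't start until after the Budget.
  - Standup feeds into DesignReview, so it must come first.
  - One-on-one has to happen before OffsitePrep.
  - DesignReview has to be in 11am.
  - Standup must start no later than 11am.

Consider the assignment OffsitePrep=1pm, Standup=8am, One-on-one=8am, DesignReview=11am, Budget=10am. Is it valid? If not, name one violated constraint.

The OffsitePrep can't start until after the Standup — holds.
The OffsitePrep can't start until after the Budget — holds.
Standup must start no later than 11am — holds.
One-on-one has to happen before OffsitePrep — holds.
Standup feeds into DesignReview, so it must come first — holds.
DesignReview has to be in 11am — holds.
Budget must start at one of 10am through 12pm (inclusive) — holds.

Yes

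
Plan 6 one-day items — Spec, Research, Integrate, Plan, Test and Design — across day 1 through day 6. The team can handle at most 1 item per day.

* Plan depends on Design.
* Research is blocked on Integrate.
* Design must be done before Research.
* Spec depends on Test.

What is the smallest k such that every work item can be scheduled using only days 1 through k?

6 days

The precedence chain requires at least 2 distinct days.
With at most 1 per day and 6 work items, at least 6 days are needed.
6 works (last occupied day: day 6): for example Design=day 1, Integrate=day 2, Research=day 3, Plan=day 6, Test=day 4, Spec=day 5.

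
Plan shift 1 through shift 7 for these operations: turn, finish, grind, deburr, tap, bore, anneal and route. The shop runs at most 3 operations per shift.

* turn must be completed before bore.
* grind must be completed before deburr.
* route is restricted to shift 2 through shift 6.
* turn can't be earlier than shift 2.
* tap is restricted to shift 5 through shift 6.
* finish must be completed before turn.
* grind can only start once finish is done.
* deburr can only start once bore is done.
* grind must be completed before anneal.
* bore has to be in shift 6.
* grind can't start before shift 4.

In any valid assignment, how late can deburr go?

shift 7

Precedence pushes deburr to at least shift 7.
deburr at shift 7 is achievable: anneal in shift 5, tap in shift 5, bore in shift 6, route in shift 2, finish in shift 1, deburr in shift 7, grind in shift 4, turn in shift 2.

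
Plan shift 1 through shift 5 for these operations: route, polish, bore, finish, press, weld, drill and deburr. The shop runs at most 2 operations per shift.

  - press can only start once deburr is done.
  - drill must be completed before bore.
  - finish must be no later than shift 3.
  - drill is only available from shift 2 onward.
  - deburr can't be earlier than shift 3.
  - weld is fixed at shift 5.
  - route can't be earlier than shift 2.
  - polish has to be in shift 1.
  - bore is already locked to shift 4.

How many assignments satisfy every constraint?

Splitting on route: it can be shift 2 (13), shift 3 (9), shift 4 (5), shift 5 (5). Listing each branch's schedules as (polish, bore, finish, press, weld, drill, deburr) by shift number:
route=shift 2: (1,4,1,4,5,2,3) (1,4,1,4,5,3,3) (1,4,1,5,5,2,3) (1,4,1,5,5,2,4) (1,4,1,5,5,3,3) (1,4,1,5,5,3,4) (1,4,2,4,5,3,3) (1,4,2,5,5,3,3) (1,4,2,5,5,3,4) (1,4,3,4,5,2,3) (1,4,3,5,5,2,3) (1,4,3,5,5,2,4) (1,4,3,5,5,3,4) — 13.
route=shift 3: (1,4,1,4,5,2,3) (1,4,1,5,5,2,3) (1,4,1,5,5,2,4) (1,4,1,5,5,3,4) (1,4,2,4,5,2,3) (1,4,2,5,5,2,3) (1,4,2,5,5,2,4) (1,4,2,5,5,3,4) (1,4,3,5,5,2,4) — 9.
route=shift 4: (1,4,1,5,5,2,3) (1,4,1,5,5,3,3) (1,4,2,5,5,2,3) (1,4,2,5,5,3,3) (1,4,3,5,5,2,3) — 5.
route=shift 5: (1,4,1,4,5,2,3) (1,4,1,4,5,3,3) (1,4,2,4,5,2,3) (1,4,2,4,5,3,3) (1,4,3,4,5,2,3) — 5.
Summing: 13 + 9 + 5 + 5 = 32.

32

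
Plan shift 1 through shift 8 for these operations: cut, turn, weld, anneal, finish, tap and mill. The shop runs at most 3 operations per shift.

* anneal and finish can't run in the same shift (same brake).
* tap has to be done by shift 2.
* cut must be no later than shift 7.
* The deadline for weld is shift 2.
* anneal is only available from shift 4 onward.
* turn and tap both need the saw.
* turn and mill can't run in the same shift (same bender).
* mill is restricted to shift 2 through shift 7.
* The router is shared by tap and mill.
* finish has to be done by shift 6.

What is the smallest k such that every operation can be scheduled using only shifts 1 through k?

With at most 3 per shift and 7 operations, at least 3 shifts are needed.
anneal can't be placed before shift 4, so the schedule must run through at least shift 4.
4 works (last occupied shift: shift 4): for example cut in shift 1; anneal in shift 4; finish in shift 2; weld in shift 1; turn in shift 3; tap in shift 1; mill in shift 2.

4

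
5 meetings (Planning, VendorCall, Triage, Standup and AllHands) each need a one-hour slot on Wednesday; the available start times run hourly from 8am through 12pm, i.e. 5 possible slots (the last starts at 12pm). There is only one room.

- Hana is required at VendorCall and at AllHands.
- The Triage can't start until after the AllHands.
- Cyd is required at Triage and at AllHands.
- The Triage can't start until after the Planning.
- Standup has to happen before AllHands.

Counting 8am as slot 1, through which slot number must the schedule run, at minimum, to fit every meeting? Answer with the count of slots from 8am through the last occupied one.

The precedence chain requires at least 3 distinct slots.
With at most 1 per slot and 5 meetings, at least 5 slots are needed.
5 works (last occupied slot: 12pm): for example Standup -> 8am, VendorCall -> 12pm, AllHands -> 9am, Planning -> 10am, Triage -> 11am.

5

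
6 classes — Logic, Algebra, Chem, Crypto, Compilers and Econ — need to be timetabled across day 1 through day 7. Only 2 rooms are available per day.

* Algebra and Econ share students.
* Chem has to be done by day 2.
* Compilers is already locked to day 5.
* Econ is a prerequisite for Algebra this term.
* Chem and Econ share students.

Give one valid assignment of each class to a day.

Compilers in day 5, Chem in day 1, Econ in day 2, Crypto in day 2, Algebra in day 3, Logic in day 1

Checking: Econ(day 2) before Algebra(day 3); Algebra(day 3) != Econ(day 2); Chem(day 1) != Econ(day 2); Chem=day 1 in [day 1,day 2]; Compilers=day 5 in [day 5,day 5]; max 2 per day (cap 2).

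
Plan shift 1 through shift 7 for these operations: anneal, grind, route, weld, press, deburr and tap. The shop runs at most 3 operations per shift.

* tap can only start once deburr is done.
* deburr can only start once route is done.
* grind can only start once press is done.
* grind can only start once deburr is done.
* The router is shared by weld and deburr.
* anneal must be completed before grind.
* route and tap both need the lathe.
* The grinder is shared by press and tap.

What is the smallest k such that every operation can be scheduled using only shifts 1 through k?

3 shifts

The precedence chain requires at least 3 distinct shifts.
With at most 3 per shift and 7 operations, at least 3 shifts are needed.
3 works (last occupied shift: shift 3): for example tap=shift 3; grind=shift 3; deburr=shift 2; weld=shift 3; route=shift 1; anneal=shift 1; press=shift 1.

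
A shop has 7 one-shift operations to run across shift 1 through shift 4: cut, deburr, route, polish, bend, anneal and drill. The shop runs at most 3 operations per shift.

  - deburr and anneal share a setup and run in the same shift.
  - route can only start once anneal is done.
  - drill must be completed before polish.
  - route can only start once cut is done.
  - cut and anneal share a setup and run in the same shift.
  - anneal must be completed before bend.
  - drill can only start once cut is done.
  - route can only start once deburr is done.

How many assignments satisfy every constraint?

31

Splitting on cut: it can be shift 1 (27), shift 2 (4). Listing each branch's schedules as (deburr, route, polish, bend, anneal, drill) by shift number:
cut=shift 1: (1,2,3,2,1,2) (1,2,3,3,1,2) (1,2,3,4,1,2) (1,2,4,2,1,2) (1,2,4,2,1,3) (1,2,4,3,1,2) (1,2,4,3,1,3) (1,2,4,4,1,2) (1,2,4,4,1,3) (1,3,3,2,1,2) (1,3,3,3,1,2) (1,3,3,4,1,2) (1,3,4,2,1,2) (1,3,4,2,1,3) (1,3,4,3,1,2) (1,3,4,3,1,3) (1,3,4,4,1,2) (1,3,4,4,1,3) (1,4,3,2,1,2) (1,4,3,3,1,2) (1,4,3,4,1,2) (1,4,4,2,1,2) (1,4,4,2,1,3) (1,4,4,3,1,2) (1,4,4,3,1,3) (1,4,4,4,1,2) (1,4,4,4,1,3) — 27.
cut=shift 2: (2,3,4,3,2,3) (2,3,4,4,2,3) (2,4,4,3,2,3) (2,4,4,4,2,3) — 4.
Summing: 27 + 4 = 31.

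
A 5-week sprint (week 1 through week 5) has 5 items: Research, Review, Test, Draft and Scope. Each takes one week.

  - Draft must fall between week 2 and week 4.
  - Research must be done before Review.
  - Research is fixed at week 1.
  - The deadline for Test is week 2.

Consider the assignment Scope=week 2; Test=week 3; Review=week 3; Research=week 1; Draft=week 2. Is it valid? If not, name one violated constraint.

Invalid. The deadline for Test is week 2.

The deadline for Test is week 2 — violated.
Research is fixed at week 1 — holds.
Research must be done before Review — holds.
Draft must fall between week 2 and week 4 — holds.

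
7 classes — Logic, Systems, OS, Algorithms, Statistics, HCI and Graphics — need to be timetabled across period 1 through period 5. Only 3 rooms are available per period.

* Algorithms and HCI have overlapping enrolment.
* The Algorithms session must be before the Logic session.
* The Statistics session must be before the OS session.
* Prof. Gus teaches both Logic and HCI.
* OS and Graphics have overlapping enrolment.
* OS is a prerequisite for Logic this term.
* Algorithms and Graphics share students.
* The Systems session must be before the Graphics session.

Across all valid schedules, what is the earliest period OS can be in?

period 2

Precedence pushes OS to at least period 2; downstream work caps OS at period 4.
OS at period 2 is achievable: Algorithms=period 1, OS=period 2, Systems=period 1, Statistics=period 1, Graphics=period 3, Logic=period 3, HCI=period 2.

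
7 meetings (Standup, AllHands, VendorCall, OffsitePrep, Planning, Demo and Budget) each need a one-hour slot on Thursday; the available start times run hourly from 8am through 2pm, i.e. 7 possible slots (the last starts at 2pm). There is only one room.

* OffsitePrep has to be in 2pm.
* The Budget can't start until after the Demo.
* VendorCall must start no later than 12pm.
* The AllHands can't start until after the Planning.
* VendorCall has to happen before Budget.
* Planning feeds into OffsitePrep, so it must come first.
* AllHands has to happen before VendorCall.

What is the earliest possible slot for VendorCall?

Precedence pushes VendorCall to at least 10am; VendorCall's own window allows nothing later than 12pm.
VendorCall at 10am is achievable: Budget -> 12pm; VendorCall -> 10am; Demo -> 11am; Planning -> 8am; AllHands -> 9am; OffsitePrep -> 2pm; Standup -> 1pm.

10am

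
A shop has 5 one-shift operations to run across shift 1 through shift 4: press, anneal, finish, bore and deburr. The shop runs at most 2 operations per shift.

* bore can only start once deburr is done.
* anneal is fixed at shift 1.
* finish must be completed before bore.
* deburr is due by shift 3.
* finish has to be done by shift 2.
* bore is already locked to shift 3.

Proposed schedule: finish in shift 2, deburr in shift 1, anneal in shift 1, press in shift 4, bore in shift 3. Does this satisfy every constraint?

bore can only start once deburr is done — holds.
bore is already locked to shift 3 — holds.
The shop runs at most 2 operations per shift — holds.
finish must be completed before bore — holds.
anneal is fixed at shift 1 — holds.
finish has to be done by shift 2 — holds.
deburr is due by shift 3 — holds.

Valid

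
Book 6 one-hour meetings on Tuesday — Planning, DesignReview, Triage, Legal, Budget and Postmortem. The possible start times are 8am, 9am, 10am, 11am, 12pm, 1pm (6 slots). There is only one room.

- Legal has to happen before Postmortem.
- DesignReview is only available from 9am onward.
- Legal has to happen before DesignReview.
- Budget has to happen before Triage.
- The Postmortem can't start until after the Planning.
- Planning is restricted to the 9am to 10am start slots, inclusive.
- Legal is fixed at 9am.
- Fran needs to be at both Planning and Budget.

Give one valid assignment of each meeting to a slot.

Postmortem=12pm, Budget=8am, Legal=9am, Triage=1pm, DesignReview=11am, Planning=10am

Checking: Budget(8am) before Triage(1pm); Legal(9am) before DesignReview(11am); Legal(9am) before Postmortem(12pm); Planning(10am) before Postmortem(12pm); Planning(10am) != Budget(8am); Legal=9am in [9am,9am]; DesignReview=11am in [9am,1pm]; Planning=10am in [9am,10am]; max 1 per slot (cap 1).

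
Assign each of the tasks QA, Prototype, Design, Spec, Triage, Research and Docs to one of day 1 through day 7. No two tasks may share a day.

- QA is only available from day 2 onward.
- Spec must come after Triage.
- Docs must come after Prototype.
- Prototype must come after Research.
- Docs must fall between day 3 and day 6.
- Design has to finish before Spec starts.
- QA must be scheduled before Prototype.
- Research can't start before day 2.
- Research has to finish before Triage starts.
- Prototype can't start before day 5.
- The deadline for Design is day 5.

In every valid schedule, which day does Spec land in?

Precedence pushes Spec to at least day 4.
So Spec is pinned to day 7.

day 7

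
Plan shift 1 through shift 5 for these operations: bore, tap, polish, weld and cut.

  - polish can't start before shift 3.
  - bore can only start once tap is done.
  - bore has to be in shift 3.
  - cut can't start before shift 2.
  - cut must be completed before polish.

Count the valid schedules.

Splitting on tap: it can be shift 1 (30), shift 2 (30). Listing each branch's schedules as (bore, polish, weld, cut) by shift number:
tap=shift 1: (3,3,1,2) (3,3,2,2) (3,3,3,2) (3,3,4,2) (3,3,5,2) (3,4,1,2) (3,4,1,3) (3,4,2,2) (3,4,2,3) (3,4,3,2) (3,4,3,3) (3,4,4,2) (3,4,4,3) (3,4,5,2) (3,4,5,3) (3,5,1,2) (3,5,1,3) (3,5,1,4) (3,5,2,2) (3,5,2,3) (3,5,2,4) (3,5,3,2) (3,5,3,3) (3,5,3,4) (3,5,4,2) (3,5,4,3) (3,5,4,4) (3,5,5,2) (3,5,5,3) (3,5,5,4) — 30.
tap=shift 2: (3,3,1,2) (3,3,2,2) (3,3,3,2) (3,3,4,2) (3,3,5,2) (3,4,1,2) (3,4,1,3) (3,4,2,2) (3,4,2,3) (3,4,3,2) (3,4,3,3) (3,4,4,2) (3,4,4,3) (3,4,5,2) (3,4,5,3) (3,5,1,2) (3,5,1,3) (3,5,1,4) (3,5,2,2) (3,5,2,3) (3,5,2,4) (3,5,3,2) (3,5,3,3) (3,5,3,4) (3,5,4,2) (3,5,4,3) (3,5,4,4) (3,5,5,2) (3,5,5,3) (3,5,5,4) — 30.
Summing: 30 + 30 = 60.

60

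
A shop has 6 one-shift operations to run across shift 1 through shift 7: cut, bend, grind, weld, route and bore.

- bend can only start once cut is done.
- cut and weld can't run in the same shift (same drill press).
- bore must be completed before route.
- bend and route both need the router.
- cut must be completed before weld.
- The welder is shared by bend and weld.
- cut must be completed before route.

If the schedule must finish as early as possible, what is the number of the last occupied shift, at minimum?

The precedence chain requires at least 2 distinct shifts.
Could 2 shifts be enough, i.e. nothing placed later than shift 2? No: bend must come after cut (at shift 1 or later) → {shift 2}; cut must come before bend (at shift 2 or earlier) → {shift 1}; weld must come after cut (at shift 1 or later) → {shift 2}; weld can't share with bend (shift 2) → nothing is left.
So 2 shifts is not enough.
3 works (last occupied shift: shift 3): for example bend -> shift 3, weld -> shift 2, grind -> shift 1, route -> shift 2, cut -> shift 1, bore -> shift 1.

shift 3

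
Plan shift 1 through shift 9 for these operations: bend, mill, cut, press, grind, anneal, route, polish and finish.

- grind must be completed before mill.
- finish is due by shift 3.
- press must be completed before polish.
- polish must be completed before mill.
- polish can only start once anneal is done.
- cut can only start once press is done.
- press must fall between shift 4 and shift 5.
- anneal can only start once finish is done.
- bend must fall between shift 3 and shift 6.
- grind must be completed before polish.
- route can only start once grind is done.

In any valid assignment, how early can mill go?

Precedence pushes mill to at least shift 6.
mill at shift 6 is achievable: cut in shift 5; route in shift 2; finish in shift 1; polish in shift 5; bend in shift 3; press in shift 4; anneal in shift 2; grind in shift 1; mill in shift 6.

shift 6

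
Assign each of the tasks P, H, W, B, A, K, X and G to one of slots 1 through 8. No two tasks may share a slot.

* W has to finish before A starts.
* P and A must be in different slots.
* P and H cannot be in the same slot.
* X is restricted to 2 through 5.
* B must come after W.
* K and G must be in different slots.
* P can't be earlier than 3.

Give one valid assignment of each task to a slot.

H in 6, P in 3, K in 7, A in 5, W in 1, B in 4, G in 8, X in 2

Checking: W(1) before B(4); W(1) before A(5); P(3) != A(5); K(7) != G(8); P(3) != H(6); P=3 in [3,8]; X=2 in [2,5]; max 1 per slot (cap 1).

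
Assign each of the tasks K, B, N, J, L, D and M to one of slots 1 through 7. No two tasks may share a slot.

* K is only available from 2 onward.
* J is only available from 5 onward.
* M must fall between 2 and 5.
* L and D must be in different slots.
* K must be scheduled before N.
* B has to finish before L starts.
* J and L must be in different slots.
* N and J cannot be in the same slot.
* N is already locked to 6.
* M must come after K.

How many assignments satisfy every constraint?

27

Splitting on K: it can be 2 (15), 3 (9), 4 (3). Listing each branch's schedules as (B, N, J, L, D, M):
K=2: (1,6,5,3,7,4) (1,6,5,4,7,3) (1,6,5,7,3,4) (1,6,5,7,4,3) (1,6,7,3,4,5) (1,6,7,3,5,4) (1,6,7,4,3,5) (1,6,7,4,5,3) (1,6,7,5,3,4) (1,6,7,5,4,3) (3,6,5,7,1,4) (3,6,7,4,1,5) (3,6,7,5,1,4) (4,6,5,7,1,3) (4,6,7,5,1,3) — 15.
K=3: (1,6,5,2,7,4) (1,6,5,7,2,4) (1,6,7,2,4,5) (1,6,7,2,5,4) (1,6,7,4,2,5) (1,6,7,5,2,4) (2,6,5,7,1,4) (2,6,7,4,1,5) (2,6,7,5,1,4) — 9.
K=4: (1,6,7,2,3,5) (1,6,7,3,2,5) (2,6,7,3,1,5) — 3.
Summing: 15 + 9 + 3 = 27.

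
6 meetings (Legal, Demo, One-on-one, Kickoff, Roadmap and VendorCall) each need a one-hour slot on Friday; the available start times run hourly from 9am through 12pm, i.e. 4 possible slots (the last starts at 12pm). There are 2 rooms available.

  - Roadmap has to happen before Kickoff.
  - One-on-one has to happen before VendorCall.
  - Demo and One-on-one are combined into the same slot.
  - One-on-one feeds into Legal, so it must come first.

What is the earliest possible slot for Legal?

10am

Precedence pushes Legal to at least 10am.
Legal at 10am is achievable: Kickoff in 11am, Legal in 10am, VendorCall in 11am, Demo in 9am, Roadmap in 10am, One-on-one in 9am.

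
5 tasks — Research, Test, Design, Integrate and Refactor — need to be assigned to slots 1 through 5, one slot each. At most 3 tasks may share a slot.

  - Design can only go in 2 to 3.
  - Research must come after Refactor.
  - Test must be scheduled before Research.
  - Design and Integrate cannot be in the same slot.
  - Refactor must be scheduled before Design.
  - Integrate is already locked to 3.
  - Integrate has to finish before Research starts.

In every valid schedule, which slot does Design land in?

Design's window is 2–3.
Integrate is fixed at 3, and Design can't share a slot with Integrate.
So Design must be 2.

2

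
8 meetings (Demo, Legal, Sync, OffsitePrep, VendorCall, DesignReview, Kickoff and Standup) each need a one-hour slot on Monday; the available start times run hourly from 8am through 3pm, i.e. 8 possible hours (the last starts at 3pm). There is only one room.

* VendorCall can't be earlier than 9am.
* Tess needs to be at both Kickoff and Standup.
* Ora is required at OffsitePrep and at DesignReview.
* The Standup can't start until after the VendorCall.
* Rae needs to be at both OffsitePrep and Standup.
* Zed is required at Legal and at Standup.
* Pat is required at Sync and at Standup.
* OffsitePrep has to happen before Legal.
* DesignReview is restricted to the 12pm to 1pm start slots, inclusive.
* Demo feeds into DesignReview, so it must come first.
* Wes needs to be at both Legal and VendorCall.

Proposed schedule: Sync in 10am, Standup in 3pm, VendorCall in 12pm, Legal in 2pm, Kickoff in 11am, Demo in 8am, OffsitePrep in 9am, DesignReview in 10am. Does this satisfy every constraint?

The Standup can't start until after the VendorCall — holds.
VendorCall can't be earlier than 9am — holds.
Wes needs to be at both Legal and VendorCall — holds.
Zed is required at Legal and at Standup — holds.
Pat is required at Sync and at Standup — holds.
Tess needs to be at both Kickoff and Standup — holds.
Rae needs to be at both OffsitePrep and Standup — holds.
Demo feeds into DesignReview, so it must come first — holds.
Ora is required at OffsitePrep and at DesignReview — holds.
DesignReview is restricted to the 12pm to 1pm start slots, inclusive — violated.
There is only one room — violated.
OffsitePrep has to happen before Legal — holds.

No. DesignReview is restricted to the 12pm to 1pm start slots, inclusive is not satisfied.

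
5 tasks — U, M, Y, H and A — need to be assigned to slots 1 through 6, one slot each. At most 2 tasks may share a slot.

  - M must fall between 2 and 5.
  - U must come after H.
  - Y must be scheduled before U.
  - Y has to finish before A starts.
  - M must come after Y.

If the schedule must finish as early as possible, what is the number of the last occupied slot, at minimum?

3

The precedence chain requires at least 2 distinct slots.
With at most 2 per slot and 5 tasks, at least 3 slots are needed.
3 works (last occupied slot: 3): for example H -> 1, M -> 2, U -> 2, A -> 3, Y -> 1.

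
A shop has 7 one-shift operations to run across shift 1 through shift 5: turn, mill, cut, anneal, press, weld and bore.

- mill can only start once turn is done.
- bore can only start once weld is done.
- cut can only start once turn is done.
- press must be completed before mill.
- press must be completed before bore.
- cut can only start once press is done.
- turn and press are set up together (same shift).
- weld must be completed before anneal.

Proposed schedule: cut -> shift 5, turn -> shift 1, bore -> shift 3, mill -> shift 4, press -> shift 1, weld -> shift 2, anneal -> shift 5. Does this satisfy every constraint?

Yes

weld must be completed before anneal — holds.
turn and press are set up together (same shift) — holds.
bore can only start once weld is done — holds.
cut can only start once press is done — holds.
press must be completed before mill — holds.
press must be completed before bore — holds.
cut can only start once turn is done — holds.
mill can only start once turn is done — holds.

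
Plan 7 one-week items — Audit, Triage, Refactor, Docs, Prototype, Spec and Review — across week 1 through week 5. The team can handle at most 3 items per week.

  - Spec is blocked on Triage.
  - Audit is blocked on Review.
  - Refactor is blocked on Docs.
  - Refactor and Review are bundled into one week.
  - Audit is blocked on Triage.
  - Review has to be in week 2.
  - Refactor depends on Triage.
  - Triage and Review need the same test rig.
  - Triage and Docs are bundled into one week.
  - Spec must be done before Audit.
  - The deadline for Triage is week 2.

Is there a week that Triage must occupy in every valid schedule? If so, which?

Triage's window is week 1–week 2.
Review is fixed at week 2, and Triage can't share a week with Review.
So Triage must be week 1.

week 1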